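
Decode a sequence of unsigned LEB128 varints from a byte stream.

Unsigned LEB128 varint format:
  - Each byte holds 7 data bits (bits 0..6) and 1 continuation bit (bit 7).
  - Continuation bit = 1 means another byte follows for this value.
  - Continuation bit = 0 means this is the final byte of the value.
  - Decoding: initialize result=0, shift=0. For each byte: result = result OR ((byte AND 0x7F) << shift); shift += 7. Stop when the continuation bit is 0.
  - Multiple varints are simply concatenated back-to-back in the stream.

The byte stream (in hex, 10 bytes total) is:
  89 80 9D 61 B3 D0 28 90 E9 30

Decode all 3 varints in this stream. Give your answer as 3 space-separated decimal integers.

Answer: 203898889 665651 799888

Derivation:
  byte[0]=0x89 cont=1 payload=0x09=9: acc |= 9<<0 -> acc=9 shift=7
  byte[1]=0x80 cont=1 payload=0x00=0: acc |= 0<<7 -> acc=9 shift=14
  byte[2]=0x9D cont=1 payload=0x1D=29: acc |= 29<<14 -> acc=475145 shift=21
  byte[3]=0x61 cont=0 payload=0x61=97: acc |= 97<<21 -> acc=203898889 shift=28 [end]
Varint 1: bytes[0:4] = 89 80 9D 61 -> value 203898889 (4 byte(s))
  byte[4]=0xB3 cont=1 payload=0x33=51: acc |= 51<<0 -> acc=51 shift=7
  byte[5]=0xD0 cont=1 payload=0x50=80: acc |= 80<<7 -> acc=10291 shift=14
  byte[6]=0x28 cont=0 payload=0x28=40: acc |= 40<<14 -> acc=665651 shift=21 [end]
Varint 2: bytes[4:7] = B3 D0 28 -> value 665651 (3 byte(s))
  byte[7]=0x90 cont=1 payload=0x10=16: acc |= 16<<0 -> acc=16 shift=7
  byte[8]=0xE9 cont=1 payload=0x69=105: acc |= 105<<7 -> acc=13456 shift=14
  byte[9]=0x30 cont=0 payload=0x30=48: acc |= 48<<14 -> acc=799888 shift=21 [end]
Varint 3: bytes[7:10] = 90 E9 30 -> value 799888 (3 byte(s))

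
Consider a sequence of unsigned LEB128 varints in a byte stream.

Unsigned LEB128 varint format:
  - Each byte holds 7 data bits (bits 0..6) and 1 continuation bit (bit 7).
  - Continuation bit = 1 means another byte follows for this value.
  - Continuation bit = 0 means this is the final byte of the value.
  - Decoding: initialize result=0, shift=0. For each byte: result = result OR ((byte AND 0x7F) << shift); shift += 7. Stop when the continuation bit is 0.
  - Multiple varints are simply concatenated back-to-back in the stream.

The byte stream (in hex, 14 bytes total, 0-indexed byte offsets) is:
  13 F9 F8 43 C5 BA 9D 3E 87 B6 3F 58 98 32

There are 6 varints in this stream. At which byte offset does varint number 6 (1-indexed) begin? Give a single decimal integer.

Answer: 12

Derivation:
  byte[0]=0x13 cont=0 payload=0x13=19: acc |= 19<<0 -> acc=19 shift=7 [end]
Varint 1: bytes[0:1] = 13 -> value 19 (1 byte(s))
  byte[1]=0xF9 cont=1 payload=0x79=121: acc |= 121<<0 -> acc=121 shift=7
  byte[2]=0xF8 cont=1 payload=0x78=120: acc |= 120<<7 -> acc=15481 shift=14
  byte[3]=0x43 cont=0 payload=0x43=67: acc |= 67<<14 -> acc=1113209 shift=21 [end]
Varint 2: bytes[1:4] = F9 F8 43 -> value 1113209 (3 byte(s))
  byte[4]=0xC5 cont=1 payload=0x45=69: acc |= 69<<0 -> acc=69 shift=7
  byte[5]=0xBA cont=1 payload=0x3A=58: acc |= 58<<7 -> acc=7493 shift=14
  byte[6]=0x9D cont=1 payload=0x1D=29: acc |= 29<<14 -> acc=482629 shift=21
  byte[7]=0x3E cont=0 payload=0x3E=62: acc |= 62<<21 -> acc=130506053 shift=28 [end]
Varint 3: bytes[4:8] = C5 BA 9D 3E -> value 130506053 (4 byte(s))
  byte[8]=0x87 cont=1 payload=0x07=7: acc |= 7<<0 -> acc=7 shift=7
  byte[9]=0xB6 cont=1 payload=0x36=54: acc |= 54<<7 -> acc=6919 shift=14
  byte[10]=0x3F cont=0 payload=0x3F=63: acc |= 63<<14 -> acc=1039111 shift=21 [end]
Varint 4: bytes[8:11] = 87 B6 3F -> value 1039111 (3 byte(s))
  byte[11]=0x58 cont=0 payload=0x58=88: acc |= 88<<0 -> acc=88 shift=7 [end]
Varint 5: bytes[11:12] = 58 -> value 88 (1 byte(s))
  byte[12]=0x98 cont=1 payload=0x18=24: acc |= 24<<0 -> acc=24 shift=7
  byte[13]=0x32 cont=0 payload=0x32=50: acc |= 50<<7 -> acc=6424 shift=14 [end]
Varint 6: bytes[12:14] = 98 32 -> value 6424 (2 byte(s))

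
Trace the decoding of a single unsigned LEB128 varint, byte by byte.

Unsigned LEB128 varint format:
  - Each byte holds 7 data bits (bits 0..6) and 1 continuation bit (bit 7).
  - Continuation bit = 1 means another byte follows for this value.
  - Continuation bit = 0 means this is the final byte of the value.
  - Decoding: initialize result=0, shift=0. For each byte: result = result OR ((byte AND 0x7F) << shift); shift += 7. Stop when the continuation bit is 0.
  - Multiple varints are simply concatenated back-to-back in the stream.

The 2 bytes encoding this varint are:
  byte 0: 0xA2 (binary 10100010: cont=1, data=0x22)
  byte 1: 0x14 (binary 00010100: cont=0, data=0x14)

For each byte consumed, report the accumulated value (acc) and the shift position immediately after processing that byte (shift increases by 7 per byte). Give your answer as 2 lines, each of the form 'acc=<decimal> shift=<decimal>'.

byte 0=0xA2: payload=0x22=34, contrib = 34<<0 = 34; acc -> 34, shift -> 7
byte 1=0x14: payload=0x14=20, contrib = 20<<7 = 2560; acc -> 2594, shift -> 14

Answer: acc=34 shift=7
acc=2594 shift=14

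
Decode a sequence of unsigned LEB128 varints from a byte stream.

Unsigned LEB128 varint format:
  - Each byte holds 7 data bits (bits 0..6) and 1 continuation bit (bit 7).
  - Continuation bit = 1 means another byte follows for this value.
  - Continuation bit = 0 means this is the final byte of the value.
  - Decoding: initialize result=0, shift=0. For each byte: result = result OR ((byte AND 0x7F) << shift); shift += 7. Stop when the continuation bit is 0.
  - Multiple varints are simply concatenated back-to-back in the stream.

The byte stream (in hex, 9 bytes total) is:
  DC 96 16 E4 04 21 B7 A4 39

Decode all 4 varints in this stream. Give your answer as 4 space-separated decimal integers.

Answer: 363356 612 33 938551

Derivation:
  byte[0]=0xDC cont=1 payload=0x5C=92: acc |= 92<<0 -> acc=92 shift=7
  byte[1]=0x96 cont=1 payload=0x16=22: acc |= 22<<7 -> acc=2908 shift=14
  byte[2]=0x16 cont=0 payload=0x16=22: acc |= 22<<14 -> acc=363356 shift=21 [end]
Varint 1: bytes[0:3] = DC 96 16 -> value 363356 (3 byte(s))
  byte[3]=0xE4 cont=1 payload=0x64=100: acc |= 100<<0 -> acc=100 shift=7
  byte[4]=0x04 cont=0 payload=0x04=4: acc |= 4<<7 -> acc=612 shift=14 [end]
Varint 2: bytes[3:5] = E4 04 -> value 612 (2 byte(s))
  byte[5]=0x21 cont=0 payload=0x21=33: acc |= 33<<0 -> acc=33 shift=7 [end]
Varint 3: bytes[5:6] = 21 -> value 33 (1 byte(s))
  byte[6]=0xB7 cont=1 payload=0x37=55: acc |= 55<<0 -> acc=55 shift=7
  byte[7]=0xA4 cont=1 payload=0x24=36: acc |= 36<<7 -> acc=4663 shift=14
  byte[8]=0x39 cont=0 payload=0x39=57: acc |= 57<<14 -> acc=938551 shift=21 [end]
Varint 4: bytes[6:9] = B7 A4 39 -> value 938551 (3 byte(s))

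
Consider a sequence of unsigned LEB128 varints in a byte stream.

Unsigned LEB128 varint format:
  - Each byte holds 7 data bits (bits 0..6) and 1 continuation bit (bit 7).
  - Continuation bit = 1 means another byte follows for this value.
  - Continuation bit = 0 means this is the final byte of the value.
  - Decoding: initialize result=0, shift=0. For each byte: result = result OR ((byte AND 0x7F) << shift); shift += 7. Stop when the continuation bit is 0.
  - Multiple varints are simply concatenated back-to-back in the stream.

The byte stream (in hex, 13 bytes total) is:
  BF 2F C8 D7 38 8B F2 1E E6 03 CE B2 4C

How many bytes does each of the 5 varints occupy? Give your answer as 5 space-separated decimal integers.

  byte[0]=0xBF cont=1 payload=0x3F=63: acc |= 63<<0 -> acc=63 shift=7
  byte[1]=0x2F cont=0 payload=0x2F=47: acc |= 47<<7 -> acc=6079 shift=14 [end]
Varint 1: bytes[0:2] = BF 2F -> value 6079 (2 byte(s))
  byte[2]=0xC8 cont=1 payload=0x48=72: acc |= 72<<0 -> acc=72 shift=7
  byte[3]=0xD7 cont=1 payload=0x57=87: acc |= 87<<7 -> acc=11208 shift=14
  byte[4]=0x38 cont=0 payload=0x38=56: acc |= 56<<14 -> acc=928712 shift=21 [end]
Varint 2: bytes[2:5] = C8 D7 38 -> value 928712 (3 byte(s))
  byte[5]=0x8B cont=1 payload=0x0B=11: acc |= 11<<0 -> acc=11 shift=7
  byte[6]=0xF2 cont=1 payload=0x72=114: acc |= 114<<7 -> acc=14603 shift=14
  byte[7]=0x1E cont=0 payload=0x1E=30: acc |= 30<<14 -> acc=506123 shift=21 [end]
Varint 3: bytes[5:8] = 8B F2 1E -> value 506123 (3 byte(s))
  byte[8]=0xE6 cont=1 payload=0x66=102: acc |= 102<<0 -> acc=102 shift=7
  byte[9]=0x03 cont=0 payload=0x03=3: acc |= 3<<7 -> acc=486 shift=14 [end]
Varint 4: bytes[8:10] = E6 03 -> value 486 (2 byte(s))
  byte[10]=0xCE cont=1 payload=0x4E=78: acc |= 78<<0 -> acc=78 shift=7
  byte[11]=0xB2 cont=1 payload=0x32=50: acc |= 50<<7 -> acc=6478 shift=14
  byte[12]=0x4C cont=0 payload=0x4C=76: acc |= 76<<14 -> acc=1251662 shift=21 [end]
Varint 5: bytes[10:13] = CE B2 4C -> value 1251662 (3 byte(s))

Answer: 2 3 3 2 3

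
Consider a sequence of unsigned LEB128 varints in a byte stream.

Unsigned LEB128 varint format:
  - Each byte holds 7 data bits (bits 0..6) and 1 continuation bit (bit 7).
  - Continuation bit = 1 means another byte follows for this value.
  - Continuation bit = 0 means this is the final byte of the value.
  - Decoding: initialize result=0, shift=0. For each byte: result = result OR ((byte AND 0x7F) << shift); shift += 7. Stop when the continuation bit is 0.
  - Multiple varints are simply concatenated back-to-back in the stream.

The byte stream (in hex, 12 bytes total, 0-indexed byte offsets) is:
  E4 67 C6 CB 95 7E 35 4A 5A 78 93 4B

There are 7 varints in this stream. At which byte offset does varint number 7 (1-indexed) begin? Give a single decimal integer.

Answer: 10

Derivation:
  byte[0]=0xE4 cont=1 payload=0x64=100: acc |= 100<<0 -> acc=100 shift=7
  byte[1]=0x67 cont=0 payload=0x67=103: acc |= 103<<7 -> acc=13284 shift=14 [end]
Varint 1: bytes[0:2] = E4 67 -> value 13284 (2 byte(s))
  byte[2]=0xC6 cont=1 payload=0x46=70: acc |= 70<<0 -> acc=70 shift=7
  byte[3]=0xCB cont=1 payload=0x4B=75: acc |= 75<<7 -> acc=9670 shift=14
  byte[4]=0x95 cont=1 payload=0x15=21: acc |= 21<<14 -> acc=353734 shift=21
  byte[5]=0x7E cont=0 payload=0x7E=126: acc |= 126<<21 -> acc=264594886 shift=28 [end]
Varint 2: bytes[2:6] = C6 CB 95 7E -> value 264594886 (4 byte(s))
  byte[6]=0x35 cont=0 payload=0x35=53: acc |= 53<<0 -> acc=53 shift=7 [end]
Varint 3: bytes[6:7] = 35 -> value 53 (1 byte(s))
  byte[7]=0x4A cont=0 payload=0x4A=74: acc |= 74<<0 -> acc=74 shift=7 [end]
Varint 4: bytes[7:8] = 4A -> value 74 (1 byte(s))
  byte[8]=0x5A cont=0 payload=0x5A=90: acc |= 90<<0 -> acc=90 shift=7 [end]
Varint 5: bytes[8:9] = 5A -> value 90 (1 byte(s))
  byte[9]=0x78 cont=0 payload=0x78=120: acc |= 120<<0 -> acc=120 shift=7 [end]
Varint 6: bytes[9:10] = 78 -> value 120 (1 byte(s))
  byte[10]=0x93 cont=1 payload=0x13=19: acc |= 19<<0 -> acc=19 shift=7
  byte[11]=0x4B cont=0 payload=0x4B=75: acc |= 75<<7 -> acc=9619 shift=14 [end]
Varint 7: bytes[10:12] = 93 4B -> value 9619 (2 byte(s))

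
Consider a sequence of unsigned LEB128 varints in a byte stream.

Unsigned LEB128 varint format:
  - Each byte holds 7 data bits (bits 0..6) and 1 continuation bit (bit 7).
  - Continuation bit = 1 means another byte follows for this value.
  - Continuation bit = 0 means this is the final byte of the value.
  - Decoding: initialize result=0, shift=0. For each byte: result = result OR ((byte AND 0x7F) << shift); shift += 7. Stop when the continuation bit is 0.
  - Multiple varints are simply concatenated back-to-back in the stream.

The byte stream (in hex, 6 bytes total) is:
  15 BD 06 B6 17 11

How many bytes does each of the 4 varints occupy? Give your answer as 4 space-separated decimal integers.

Answer: 1 2 2 1

Derivation:
  byte[0]=0x15 cont=0 payload=0x15=21: acc |= 21<<0 -> acc=21 shift=7 [end]
Varint 1: bytes[0:1] = 15 -> value 21 (1 byte(s))
  byte[1]=0xBD cont=1 payload=0x3D=61: acc |= 61<<0 -> acc=61 shift=7
  byte[2]=0x06 cont=0 payload=0x06=6: acc |= 6<<7 -> acc=829 shift=14 [end]
Varint 2: bytes[1:3] = BD 06 -> value 829 (2 byte(s))
  byte[3]=0xB6 cont=1 payload=0x36=54: acc |= 54<<0 -> acc=54 shift=7
  byte[4]=0x17 cont=0 payload=0x17=23: acc |= 23<<7 -> acc=2998 shift=14 [end]
Varint 3: bytes[3:5] = B6 17 -> value 2998 (2 byte(s))
  byte[5]=0x11 cont=0 payload=0x11=17: acc |= 17<<0 -> acc=17 shift=7 [end]
Varint 4: bytes[5:6] = 11 -> value 17 (1 byte(s))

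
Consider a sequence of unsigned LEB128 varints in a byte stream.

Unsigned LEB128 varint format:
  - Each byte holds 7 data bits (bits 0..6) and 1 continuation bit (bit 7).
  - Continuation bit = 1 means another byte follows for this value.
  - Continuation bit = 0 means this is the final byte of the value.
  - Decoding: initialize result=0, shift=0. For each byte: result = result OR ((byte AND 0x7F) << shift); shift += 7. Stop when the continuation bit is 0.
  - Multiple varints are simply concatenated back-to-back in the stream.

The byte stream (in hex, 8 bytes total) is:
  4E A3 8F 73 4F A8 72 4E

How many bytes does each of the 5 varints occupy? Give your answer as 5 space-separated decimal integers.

  byte[0]=0x4E cont=0 payload=0x4E=78: acc |= 78<<0 -> acc=78 shift=7 [end]
Varint 1: bytes[0:1] = 4E -> value 78 (1 byte(s))
  byte[1]=0xA3 cont=1 payload=0x23=35: acc |= 35<<0 -> acc=35 shift=7
  byte[2]=0x8F cont=1 payload=0x0F=15: acc |= 15<<7 -> acc=1955 shift=14
  byte[3]=0x73 cont=0 payload=0x73=115: acc |= 115<<14 -> acc=1886115 shift=21 [end]
Varint 2: bytes[1:4] = A3 8F 73 -> value 1886115 (3 byte(s))
  byte[4]=0x4F cont=0 payload=0x4F=79: acc |= 79<<0 -> acc=79 shift=7 [end]
Varint 3: bytes[4:5] = 4F -> value 79 (1 byte(s))
  byte[5]=0xA8 cont=1 payload=0x28=40: acc |= 40<<0 -> acc=40 shift=7
  byte[6]=0x72 cont=0 payload=0x72=114: acc |= 114<<7 -> acc=14632 shift=14 [end]
Varint 4: bytes[5:7] = A8 72 -> value 14632 (2 byte(s))
  byte[7]=0x4E cont=0 payload=0x4E=78: acc |= 78<<0 -> acc=78 shift=7 [end]
Varint 5: bytes[7:8] = 4E -> value 78 (1 byte(s))

Answer: 1 3 1 2 1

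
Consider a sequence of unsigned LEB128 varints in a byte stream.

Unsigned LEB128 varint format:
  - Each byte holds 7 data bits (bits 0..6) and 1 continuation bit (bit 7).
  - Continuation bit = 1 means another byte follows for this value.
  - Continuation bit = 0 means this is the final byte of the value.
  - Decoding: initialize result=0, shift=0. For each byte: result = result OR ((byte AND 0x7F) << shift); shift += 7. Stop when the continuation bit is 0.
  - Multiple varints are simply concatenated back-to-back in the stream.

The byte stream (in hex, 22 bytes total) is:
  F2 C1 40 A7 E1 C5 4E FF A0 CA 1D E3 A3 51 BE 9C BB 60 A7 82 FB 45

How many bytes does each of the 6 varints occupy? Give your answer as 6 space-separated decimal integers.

Answer: 3 4 4 3 4 4

Derivation:
  byte[0]=0xF2 cont=1 payload=0x72=114: acc |= 114<<0 -> acc=114 shift=7
  byte[1]=0xC1 cont=1 payload=0x41=65: acc |= 65<<7 -> acc=8434 shift=14
  byte[2]=0x40 cont=0 payload=0x40=64: acc |= 64<<14 -> acc=1057010 shift=21 [end]
Varint 1: bytes[0:3] = F2 C1 40 -> value 1057010 (3 byte(s))
  byte[3]=0xA7 cont=1 payload=0x27=39: acc |= 39<<0 -> acc=39 shift=7
  byte[4]=0xE1 cont=1 payload=0x61=97: acc |= 97<<7 -> acc=12455 shift=14
  byte[5]=0xC5 cont=1 payload=0x45=69: acc |= 69<<14 -> acc=1142951 shift=21
  byte[6]=0x4E cont=0 payload=0x4E=78: acc |= 78<<21 -> acc=164720807 shift=28 [end]
Varint 2: bytes[3:7] = A7 E1 C5 4E -> value 164720807 (4 byte(s))
  byte[7]=0xFF cont=1 payload=0x7F=127: acc |= 127<<0 -> acc=127 shift=7
  byte[8]=0xA0 cont=1 payload=0x20=32: acc |= 32<<7 -> acc=4223 shift=14
  byte[9]=0xCA cont=1 payload=0x4A=74: acc |= 74<<14 -> acc=1216639 shift=21
  byte[10]=0x1D cont=0 payload=0x1D=29: acc |= 29<<21 -> acc=62034047 shift=28 [end]
Varint 3: bytes[7:11] = FF A0 CA 1D -> value 62034047 (4 byte(s))
  byte[11]=0xE3 cont=1 payload=0x63=99: acc |= 99<<0 -> acc=99 shift=7
  byte[12]=0xA3 cont=1 payload=0x23=35: acc |= 35<<7 -> acc=4579 shift=14
  byte[13]=0x51 cont=0 payload=0x51=81: acc |= 81<<14 -> acc=1331683 shift=21 [end]
Varint 4: bytes[11:14] = E3 A3 51 -> value 1331683 (3 byte(s))
  byte[14]=0xBE cont=1 payload=0x3E=62: acc |= 62<<0 -> acc=62 shift=7
  byte[15]=0x9C cont=1 payload=0x1C=28: acc |= 28<<7 -> acc=3646 shift=14
  byte[16]=0xBB cont=1 payload=0x3B=59: acc |= 59<<14 -> acc=970302 shift=21
  byte[17]=0x60 cont=0 payload=0x60=96: acc |= 96<<21 -> acc=202296894 shift=28 [end]
Varint 5: bytes[14:18] = BE 9C BB 60 -> value 202296894 (4 byte(s))
  byte[18]=0xA7 cont=1 payload=0x27=39: acc |= 39<<0 -> acc=39 shift=7
  byte[19]=0x82 cont=1 payload=0x02=2: acc |= 2<<7 -> acc=295 shift=14
  byte[20]=0xFB cont=1 payload=0x7B=123: acc |= 123<<14 -> acc=2015527 shift=21
  byte[21]=0x45 cont=0 payload=0x45=69: acc |= 69<<21 -> acc=146719015 shift=28 [end]
Varint 6: bytes[18:22] = A7 82 FB 45 -> value 146719015 (4 byte(s))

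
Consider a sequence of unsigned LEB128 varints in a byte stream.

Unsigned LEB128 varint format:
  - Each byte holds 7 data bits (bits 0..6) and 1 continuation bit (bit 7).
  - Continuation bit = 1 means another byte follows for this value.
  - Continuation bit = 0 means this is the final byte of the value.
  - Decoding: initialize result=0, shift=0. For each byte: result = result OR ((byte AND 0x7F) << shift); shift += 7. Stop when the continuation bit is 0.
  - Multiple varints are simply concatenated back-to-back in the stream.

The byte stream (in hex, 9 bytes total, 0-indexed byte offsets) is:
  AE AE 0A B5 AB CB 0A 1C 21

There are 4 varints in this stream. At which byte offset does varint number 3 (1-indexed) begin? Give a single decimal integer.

Answer: 7

Derivation:
  byte[0]=0xAE cont=1 payload=0x2E=46: acc |= 46<<0 -> acc=46 shift=7
  byte[1]=0xAE cont=1 payload=0x2E=46: acc |= 46<<7 -> acc=5934 shift=14
  byte[2]=0x0A cont=0 payload=0x0A=10: acc |= 10<<14 -> acc=169774 shift=21 [end]
Varint 1: bytes[0:3] = AE AE 0A -> value 169774 (3 byte(s))
  byte[3]=0xB5 cont=1 payload=0x35=53: acc |= 53<<0 -> acc=53 shift=7
  byte[4]=0xAB cont=1 payload=0x2B=43: acc |= 43<<7 -> acc=5557 shift=14
  byte[5]=0xCB cont=1 payload=0x4B=75: acc |= 75<<14 -> acc=1234357 shift=21
  byte[6]=0x0A cont=0 payload=0x0A=10: acc |= 10<<21 -> acc=22205877 shift=28 [end]
Varint 2: bytes[3:7] = B5 AB CB 0A -> value 22205877 (4 byte(s))
  byte[7]=0x1C cont=0 payload=0x1C=28: acc |= 28<<0 -> acc=28 shift=7 [end]
Varint 3: bytes[7:8] = 1C -> value 28 (1 byte(s))
  byte[8]=0x21 cont=0 payload=0x21=33: acc |= 33<<0 -> acc=33 shift=7 [end]
Varint 4: bytes[8:9] = 21 -> value 33 (1 byte(s))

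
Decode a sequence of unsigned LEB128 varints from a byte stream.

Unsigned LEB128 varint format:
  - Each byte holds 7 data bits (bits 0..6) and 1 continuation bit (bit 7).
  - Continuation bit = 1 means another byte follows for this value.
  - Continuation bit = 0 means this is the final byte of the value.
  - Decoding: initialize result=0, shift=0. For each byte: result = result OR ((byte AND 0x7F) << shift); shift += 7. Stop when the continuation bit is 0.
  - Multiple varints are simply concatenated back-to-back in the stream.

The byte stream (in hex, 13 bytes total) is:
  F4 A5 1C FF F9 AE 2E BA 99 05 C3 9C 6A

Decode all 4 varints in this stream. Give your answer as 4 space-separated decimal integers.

  byte[0]=0xF4 cont=1 payload=0x74=116: acc |= 116<<0 -> acc=116 shift=7
  byte[1]=0xA5 cont=1 payload=0x25=37: acc |= 37<<7 -> acc=4852 shift=14
  byte[2]=0x1C cont=0 payload=0x1C=28: acc |= 28<<14 -> acc=463604 shift=21 [end]
Varint 1: bytes[0:3] = F4 A5 1C -> value 463604 (3 byte(s))
  byte[3]=0xFF cont=1 payload=0x7F=127: acc |= 127<<0 -> acc=127 shift=7
  byte[4]=0xF9 cont=1 payload=0x79=121: acc |= 121<<7 -> acc=15615 shift=14
  byte[5]=0xAE cont=1 payload=0x2E=46: acc |= 46<<14 -> acc=769279 shift=21
  byte[6]=0x2E cont=0 payload=0x2E=46: acc |= 46<<21 -> acc=97238271 shift=28 [end]
Varint 2: bytes[3:7] = FF F9 AE 2E -> value 97238271 (4 byte(s))
  byte[7]=0xBA cont=1 payload=0x3A=58: acc |= 58<<0 -> acc=58 shift=7
  byte[8]=0x99 cont=1 payload=0x19=25: acc |= 25<<7 -> acc=3258 shift=14
  byte[9]=0x05 cont=0 payload=0x05=5: acc |= 5<<14 -> acc=85178 shift=21 [end]
Varint 3: bytes[7:10] = BA 99 05 -> value 85178 (3 byte(s))
  byte[10]=0xC3 cont=1 payload=0x43=67: acc |= 67<<0 -> acc=67 shift=7
  byte[11]=0x9C cont=1 payload=0x1C=28: acc |= 28<<7 -> acc=3651 shift=14
  byte[12]=0x6A cont=0 payload=0x6A=106: acc |= 106<<14 -> acc=1740355 shift=21 [end]
Varint 4: bytes[10:13] = C3 9C 6A -> value 1740355 (3 byte(s))

Answer: 463604 97238271 85178 1740355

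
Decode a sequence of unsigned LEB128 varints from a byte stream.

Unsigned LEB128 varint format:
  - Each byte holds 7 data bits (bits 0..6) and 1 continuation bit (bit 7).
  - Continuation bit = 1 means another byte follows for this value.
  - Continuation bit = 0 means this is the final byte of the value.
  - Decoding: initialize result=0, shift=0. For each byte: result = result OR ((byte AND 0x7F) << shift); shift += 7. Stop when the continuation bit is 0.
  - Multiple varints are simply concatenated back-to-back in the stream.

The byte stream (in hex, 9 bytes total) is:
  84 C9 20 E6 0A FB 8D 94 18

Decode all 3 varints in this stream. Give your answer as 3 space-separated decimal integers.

  byte[0]=0x84 cont=1 payload=0x04=4: acc |= 4<<0 -> acc=4 shift=7
  byte[1]=0xC9 cont=1 payload=0x49=73: acc |= 73<<7 -> acc=9348 shift=14
  byte[2]=0x20 cont=0 payload=0x20=32: acc |= 32<<14 -> acc=533636 shift=21 [end]
Varint 1: bytes[0:3] = 84 C9 20 -> value 533636 (3 byte(s))
  byte[3]=0xE6 cont=1 payload=0x66=102: acc |= 102<<0 -> acc=102 shift=7
  byte[4]=0x0A cont=0 payload=0x0A=10: acc |= 10<<7 -> acc=1382 shift=14 [end]
Varint 2: bytes[3:5] = E6 0A -> value 1382 (2 byte(s))
  byte[5]=0xFB cont=1 payload=0x7B=123: acc |= 123<<0 -> acc=123 shift=7
  byte[6]=0x8D cont=1 payload=0x0D=13: acc |= 13<<7 -> acc=1787 shift=14
  byte[7]=0x94 cont=1 payload=0x14=20: acc |= 20<<14 -> acc=329467 shift=21
  byte[8]=0x18 cont=0 payload=0x18=24: acc |= 24<<21 -> acc=50661115 shift=28 [end]
Varint 3: bytes[5:9] = FB 8D 94 18 -> value 50661115 (4 byte(s))

Answer: 533636 1382 50661115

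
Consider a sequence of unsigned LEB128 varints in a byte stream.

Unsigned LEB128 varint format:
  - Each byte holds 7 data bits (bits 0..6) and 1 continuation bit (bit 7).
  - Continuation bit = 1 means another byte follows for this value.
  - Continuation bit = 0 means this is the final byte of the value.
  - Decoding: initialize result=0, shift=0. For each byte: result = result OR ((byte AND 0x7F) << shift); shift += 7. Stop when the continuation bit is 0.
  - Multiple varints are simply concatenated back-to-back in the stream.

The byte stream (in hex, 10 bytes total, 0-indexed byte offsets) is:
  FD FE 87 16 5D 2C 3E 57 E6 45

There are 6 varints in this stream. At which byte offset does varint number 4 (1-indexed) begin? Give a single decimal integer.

  byte[0]=0xFD cont=1 payload=0x7D=125: acc |= 125<<0 -> acc=125 shift=7
  byte[1]=0xFE cont=1 payload=0x7E=126: acc |= 126<<7 -> acc=16253 shift=14
  byte[2]=0x87 cont=1 payload=0x07=7: acc |= 7<<14 -> acc=130941 shift=21
  byte[3]=0x16 cont=0 payload=0x16=22: acc |= 22<<21 -> acc=46268285 shift=28 [end]
Varint 1: bytes[0:4] = FD FE 87 16 -> value 46268285 (4 byte(s))
  byte[4]=0x5D cont=0 payload=0x5D=93: acc |= 93<<0 -> acc=93 shift=7 [end]
Varint 2: bytes[4:5] = 5D -> value 93 (1 byte(s))
  byte[5]=0x2C cont=0 payload=0x2C=44: acc |= 44<<0 -> acc=44 shift=7 [end]
Varint 3: bytes[5:6] = 2C -> value 44 (1 byte(s))
  byte[6]=0x3E cont=0 payload=0x3E=62: acc |= 62<<0 -> acc=62 shift=7 [end]
Varint 4: bytes[6:7] = 3E -> value 62 (1 byte(s))
  byte[7]=0x57 cont=0 payload=0x57=87: acc |= 87<<0 -> acc=87 shift=7 [end]
Varint 5: bytes[7:8] = 57 -> value 87 (1 byte(s))
  byte[8]=0xE6 cont=1 payload=0x66=102: acc |= 102<<0 -> acc=102 shift=7
  byte[9]=0x45 cont=0 payload=0x45=69: acc |= 69<<7 -> acc=8934 shift=14 [end]
Varint 6: bytes[8:10] = E6 45 -> value 8934 (2 byte(s))

Answer: 6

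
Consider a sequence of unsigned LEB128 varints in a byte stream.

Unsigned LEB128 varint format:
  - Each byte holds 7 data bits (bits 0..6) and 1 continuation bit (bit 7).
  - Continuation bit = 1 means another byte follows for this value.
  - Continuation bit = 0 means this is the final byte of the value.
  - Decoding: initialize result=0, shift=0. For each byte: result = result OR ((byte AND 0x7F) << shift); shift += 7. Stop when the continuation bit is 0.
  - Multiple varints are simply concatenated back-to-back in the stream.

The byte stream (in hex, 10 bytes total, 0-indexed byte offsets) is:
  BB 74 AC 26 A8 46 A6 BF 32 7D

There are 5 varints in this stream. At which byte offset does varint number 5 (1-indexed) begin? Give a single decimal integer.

  byte[0]=0xBB cont=1 payload=0x3B=59: acc |= 59<<0 -> acc=59 shift=7
  byte[1]=0x74 cont=0 payload=0x74=116: acc |= 116<<7 -> acc=14907 shift=14 [end]
Varint 1: bytes[0:2] = BB 74 -> value 14907 (2 byte(s))
  byte[2]=0xAC cont=1 payload=0x2C=44: acc |= 44<<0 -> acc=44 shift=7
  byte[3]=0x26 cont=0 payload=0x26=38: acc |= 38<<7 -> acc=4908 shift=14 [end]
Varint 2: bytes[2:4] = AC 26 -> value 4908 (2 byte(s))
  byte[4]=0xA8 cont=1 payload=0x28=40: acc |= 40<<0 -> acc=40 shift=7
  byte[5]=0x46 cont=0 payload=0x46=70: acc |= 70<<7 -> acc=9000 shift=14 [end]
Varint 3: bytes[4:6] = A8 46 -> value 9000 (2 byte(s))
  byte[6]=0xA6 cont=1 payload=0x26=38: acc |= 38<<0 -> acc=38 shift=7
  byte[7]=0xBF cont=1 payload=0x3F=63: acc |= 63<<7 -> acc=8102 shift=14
  byte[8]=0x32 cont=0 payload=0x32=50: acc |= 50<<14 -> acc=827302 shift=21 [end]
Varint 4: bytes[6:9] = A6 BF 32 -> value 827302 (3 byte(s))
  byte[9]=0x7D cont=0 payload=0x7D=125: acc |= 125<<0 -> acc=125 shift=7 [end]
Varint 5: bytes[9:10] = 7D -> value 125 (1 byte(s))

Answer: 9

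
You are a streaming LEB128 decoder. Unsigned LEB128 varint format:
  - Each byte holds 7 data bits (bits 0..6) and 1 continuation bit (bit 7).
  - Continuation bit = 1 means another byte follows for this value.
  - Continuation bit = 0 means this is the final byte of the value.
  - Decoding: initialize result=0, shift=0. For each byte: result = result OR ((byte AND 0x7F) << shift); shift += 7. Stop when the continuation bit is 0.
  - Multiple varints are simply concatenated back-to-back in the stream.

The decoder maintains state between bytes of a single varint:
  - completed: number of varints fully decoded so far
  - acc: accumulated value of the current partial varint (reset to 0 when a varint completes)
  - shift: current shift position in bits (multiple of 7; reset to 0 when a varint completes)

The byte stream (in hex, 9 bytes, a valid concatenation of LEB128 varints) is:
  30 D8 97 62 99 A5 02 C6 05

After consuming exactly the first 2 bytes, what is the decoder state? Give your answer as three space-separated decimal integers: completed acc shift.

byte[0]=0x30 cont=0 payload=0x30: varint #1 complete (value=48); reset -> completed=1 acc=0 shift=0
byte[1]=0xD8 cont=1 payload=0x58: acc |= 88<<0 -> completed=1 acc=88 shift=7

Answer: 1 88 7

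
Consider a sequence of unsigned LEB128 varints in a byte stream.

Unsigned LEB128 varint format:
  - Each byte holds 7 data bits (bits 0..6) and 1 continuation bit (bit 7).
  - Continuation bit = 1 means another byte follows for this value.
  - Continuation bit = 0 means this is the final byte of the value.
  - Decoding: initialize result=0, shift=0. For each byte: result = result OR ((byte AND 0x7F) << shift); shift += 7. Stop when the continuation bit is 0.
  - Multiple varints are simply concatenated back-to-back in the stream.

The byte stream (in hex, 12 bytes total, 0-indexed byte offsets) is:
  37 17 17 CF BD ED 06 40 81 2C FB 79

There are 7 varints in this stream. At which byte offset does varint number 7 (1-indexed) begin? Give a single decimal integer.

Answer: 10

Derivation:
  byte[0]=0x37 cont=0 payload=0x37=55: acc |= 55<<0 -> acc=55 shift=7 [end]
Varint 1: bytes[0:1] = 37 -> value 55 (1 byte(s))
  byte[1]=0x17 cont=0 payload=0x17=23: acc |= 23<<0 -> acc=23 shift=7 [end]
Varint 2: bytes[1:2] = 17 -> value 23 (1 byte(s))
  byte[2]=0x17 cont=0 payload=0x17=23: acc |= 23<<0 -> acc=23 shift=7 [end]
Varint 3: bytes[2:3] = 17 -> value 23 (1 byte(s))
  byte[3]=0xCF cont=1 payload=0x4F=79: acc |= 79<<0 -> acc=79 shift=7
  byte[4]=0xBD cont=1 payload=0x3D=61: acc |= 61<<7 -> acc=7887 shift=14
  byte[5]=0xED cont=1 payload=0x6D=109: acc |= 109<<14 -> acc=1793743 shift=21
  byte[6]=0x06 cont=0 payload=0x06=6: acc |= 6<<21 -> acc=14376655 shift=28 [end]
Varint 4: bytes[3:7] = CF BD ED 06 -> value 14376655 (4 byte(s))
  byte[7]=0x40 cont=0 payload=0x40=64: acc |= 64<<0 -> acc=64 shift=7 [end]
Varint 5: bytes[7:8] = 40 -> value 64 (1 byte(s))
  byte[8]=0x81 cont=1 payload=0x01=1: acc |= 1<<0 -> acc=1 shift=7
  byte[9]=0x2C cont=0 payload=0x2C=44: acc |= 44<<7 -> acc=5633 shift=14 [end]
Varint 6: bytes[8:10] = 81 2C -> value 5633 (2 byte(s))
  byte[10]=0xFB cont=1 payload=0x7B=123: acc |= 123<<0 -> acc=123 shift=7
  byte[11]=0x79 cont=0 payload=0x79=121: acc |= 121<<7 -> acc=15611 shift=14 [end]
Varint 7: bytes[10:12] = FB 79 -> value 15611 (2 byte(s))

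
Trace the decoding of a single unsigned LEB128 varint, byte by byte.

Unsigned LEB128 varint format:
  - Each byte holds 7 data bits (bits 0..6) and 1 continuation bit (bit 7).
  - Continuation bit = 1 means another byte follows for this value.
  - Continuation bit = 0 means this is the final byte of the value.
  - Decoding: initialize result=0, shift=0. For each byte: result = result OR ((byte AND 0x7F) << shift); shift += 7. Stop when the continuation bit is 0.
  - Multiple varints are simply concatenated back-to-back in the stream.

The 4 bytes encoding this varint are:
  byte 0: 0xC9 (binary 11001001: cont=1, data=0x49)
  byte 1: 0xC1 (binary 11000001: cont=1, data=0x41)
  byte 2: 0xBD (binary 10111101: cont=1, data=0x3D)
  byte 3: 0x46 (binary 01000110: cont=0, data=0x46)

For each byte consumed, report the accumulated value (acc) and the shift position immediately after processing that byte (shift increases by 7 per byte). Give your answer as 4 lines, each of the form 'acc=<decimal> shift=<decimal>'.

byte 0=0xC9: payload=0x49=73, contrib = 73<<0 = 73; acc -> 73, shift -> 7
byte 1=0xC1: payload=0x41=65, contrib = 65<<7 = 8320; acc -> 8393, shift -> 14
byte 2=0xBD: payload=0x3D=61, contrib = 61<<14 = 999424; acc -> 1007817, shift -> 21
byte 3=0x46: payload=0x46=70, contrib = 70<<21 = 146800640; acc -> 147808457, shift -> 28

Answer: acc=73 shift=7
acc=8393 shift=14
acc=1007817 shift=21
acc=147808457 shift=28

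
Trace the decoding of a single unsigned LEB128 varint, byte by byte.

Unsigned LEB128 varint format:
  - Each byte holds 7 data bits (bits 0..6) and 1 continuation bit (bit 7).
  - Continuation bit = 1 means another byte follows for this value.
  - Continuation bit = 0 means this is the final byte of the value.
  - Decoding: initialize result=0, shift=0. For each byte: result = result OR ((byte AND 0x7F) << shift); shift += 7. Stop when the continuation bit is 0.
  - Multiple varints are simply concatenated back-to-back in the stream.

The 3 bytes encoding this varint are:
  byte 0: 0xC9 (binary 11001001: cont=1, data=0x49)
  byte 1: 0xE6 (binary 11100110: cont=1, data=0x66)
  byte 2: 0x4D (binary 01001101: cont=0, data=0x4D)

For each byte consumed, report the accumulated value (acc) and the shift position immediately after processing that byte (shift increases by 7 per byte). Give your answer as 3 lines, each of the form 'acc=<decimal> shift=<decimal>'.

Answer: acc=73 shift=7
acc=13129 shift=14
acc=1274697 shift=21

Derivation:
byte 0=0xC9: payload=0x49=73, contrib = 73<<0 = 73; acc -> 73, shift -> 7
byte 1=0xE6: payload=0x66=102, contrib = 102<<7 = 13056; acc -> 13129, shift -> 14
byte 2=0x4D: payload=0x4D=77, contrib = 77<<14 = 1261568; acc -> 1274697, shift -> 21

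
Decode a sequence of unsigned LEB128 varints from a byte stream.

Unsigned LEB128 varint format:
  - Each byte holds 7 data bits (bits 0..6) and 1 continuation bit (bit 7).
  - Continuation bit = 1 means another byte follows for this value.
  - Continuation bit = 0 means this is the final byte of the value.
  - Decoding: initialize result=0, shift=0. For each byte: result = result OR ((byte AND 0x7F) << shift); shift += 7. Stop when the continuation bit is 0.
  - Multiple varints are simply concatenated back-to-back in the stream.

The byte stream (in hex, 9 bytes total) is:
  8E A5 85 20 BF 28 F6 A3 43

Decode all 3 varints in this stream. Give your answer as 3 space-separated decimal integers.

Answer: 67195534 5183 1102326

Derivation:
  byte[0]=0x8E cont=1 payload=0x0E=14: acc |= 14<<0 -> acc=14 shift=7
  byte[1]=0xA5 cont=1 payload=0x25=37: acc |= 37<<7 -> acc=4750 shift=14
  byte[2]=0x85 cont=1 payload=0x05=5: acc |= 5<<14 -> acc=86670 shift=21
  byte[3]=0x20 cont=0 payload=0x20=32: acc |= 32<<21 -> acc=67195534 shift=28 [end]
Varint 1: bytes[0:4] = 8E A5 85 20 -> value 67195534 (4 byte(s))
  byte[4]=0xBF cont=1 payload=0x3F=63: acc |= 63<<0 -> acc=63 shift=7
  byte[5]=0x28 cont=0 payload=0x28=40: acc |= 40<<7 -> acc=5183 shift=14 [end]
Varint 2: bytes[4:6] = BF 28 -> value 5183 (2 byte(s))
  byte[6]=0xF6 cont=1 payload=0x76=118: acc |= 118<<0 -> acc=118 shift=7
  byte[7]=0xA3 cont=1 payload=0x23=35: acc |= 35<<7 -> acc=4598 shift=14
  byte[8]=0x43 cont=0 payload=0x43=67: acc |= 67<<14 -> acc=1102326 shift=21 [end]
Varint 3: bytes[6:9] = F6 A3 43 -> value 1102326 (3 byte(s))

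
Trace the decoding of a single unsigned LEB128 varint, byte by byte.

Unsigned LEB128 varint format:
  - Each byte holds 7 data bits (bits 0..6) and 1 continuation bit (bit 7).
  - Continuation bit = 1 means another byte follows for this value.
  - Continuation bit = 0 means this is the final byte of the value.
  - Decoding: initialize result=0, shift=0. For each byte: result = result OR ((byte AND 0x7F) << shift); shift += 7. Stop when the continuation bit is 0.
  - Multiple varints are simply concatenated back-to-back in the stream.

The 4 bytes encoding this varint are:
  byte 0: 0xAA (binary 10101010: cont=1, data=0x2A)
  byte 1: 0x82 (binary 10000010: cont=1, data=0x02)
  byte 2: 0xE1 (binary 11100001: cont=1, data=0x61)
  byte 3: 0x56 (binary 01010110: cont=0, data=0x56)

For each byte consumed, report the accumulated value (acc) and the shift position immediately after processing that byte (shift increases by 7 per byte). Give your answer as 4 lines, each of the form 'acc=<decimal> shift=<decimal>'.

byte 0=0xAA: payload=0x2A=42, contrib = 42<<0 = 42; acc -> 42, shift -> 7
byte 1=0x82: payload=0x02=2, contrib = 2<<7 = 256; acc -> 298, shift -> 14
byte 2=0xE1: payload=0x61=97, contrib = 97<<14 = 1589248; acc -> 1589546, shift -> 21
byte 3=0x56: payload=0x56=86, contrib = 86<<21 = 180355072; acc -> 181944618, shift -> 28

Answer: acc=42 shift=7
acc=298 shift=14
acc=1589546 shift=21
acc=181944618 shift=28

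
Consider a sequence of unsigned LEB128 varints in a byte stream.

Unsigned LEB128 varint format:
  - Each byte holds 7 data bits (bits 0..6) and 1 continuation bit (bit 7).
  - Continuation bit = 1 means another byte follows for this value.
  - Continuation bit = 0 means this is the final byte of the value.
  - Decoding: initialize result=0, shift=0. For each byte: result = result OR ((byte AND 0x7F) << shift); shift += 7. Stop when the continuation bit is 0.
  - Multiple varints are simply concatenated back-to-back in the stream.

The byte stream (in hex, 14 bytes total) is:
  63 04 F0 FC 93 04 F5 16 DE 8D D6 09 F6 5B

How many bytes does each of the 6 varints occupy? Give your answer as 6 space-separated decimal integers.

  byte[0]=0x63 cont=0 payload=0x63=99: acc |= 99<<0 -> acc=99 shift=7 [end]
Varint 1: bytes[0:1] = 63 -> value 99 (1 byte(s))
  byte[1]=0x04 cont=0 payload=0x04=4: acc |= 4<<0 -> acc=4 shift=7 [end]
Varint 2: bytes[1:2] = 04 -> value 4 (1 byte(s))
  byte[2]=0xF0 cont=1 payload=0x70=112: acc |= 112<<0 -> acc=112 shift=7
  byte[3]=0xFC cont=1 payload=0x7C=124: acc |= 124<<7 -> acc=15984 shift=14
  byte[4]=0x93 cont=1 payload=0x13=19: acc |= 19<<14 -> acc=327280 shift=21
  byte[5]=0x04 cont=0 payload=0x04=4: acc |= 4<<21 -> acc=8715888 shift=28 [end]
Varint 3: bytes[2:6] = F0 FC 93 04 -> value 8715888 (4 byte(s))
  byte[6]=0xF5 cont=1 payload=0x75=117: acc |= 117<<0 -> acc=117 shift=7
  byte[7]=0x16 cont=0 payload=0x16=22: acc |= 22<<7 -> acc=2933 shift=14 [end]
Varint 4: bytes[6:8] = F5 16 -> value 2933 (2 byte(s))
  byte[8]=0xDE cont=1 payload=0x5E=94: acc |= 94<<0 -> acc=94 shift=7
  byte[9]=0x8D cont=1 payload=0x0D=13: acc |= 13<<7 -> acc=1758 shift=14
  byte[10]=0xD6 cont=1 payload=0x56=86: acc |= 86<<14 -> acc=1410782 shift=21
  byte[11]=0x09 cont=0 payload=0x09=9: acc |= 9<<21 -> acc=20285150 shift=28 [end]
Varint 5: bytes[8:12] = DE 8D D6 09 -> value 20285150 (4 byte(s))
  byte[12]=0xF6 cont=1 payload=0x76=118: acc |= 118<<0 -> acc=118 shift=7
  byte[13]=0x5B cont=0 payload=0x5B=91: acc |= 91<<7 -> acc=11766 shift=14 [end]
Varint 6: bytes[12:14] = F6 5B -> value 11766 (2 byte(s))

Answer: 1 1 4 2 4 2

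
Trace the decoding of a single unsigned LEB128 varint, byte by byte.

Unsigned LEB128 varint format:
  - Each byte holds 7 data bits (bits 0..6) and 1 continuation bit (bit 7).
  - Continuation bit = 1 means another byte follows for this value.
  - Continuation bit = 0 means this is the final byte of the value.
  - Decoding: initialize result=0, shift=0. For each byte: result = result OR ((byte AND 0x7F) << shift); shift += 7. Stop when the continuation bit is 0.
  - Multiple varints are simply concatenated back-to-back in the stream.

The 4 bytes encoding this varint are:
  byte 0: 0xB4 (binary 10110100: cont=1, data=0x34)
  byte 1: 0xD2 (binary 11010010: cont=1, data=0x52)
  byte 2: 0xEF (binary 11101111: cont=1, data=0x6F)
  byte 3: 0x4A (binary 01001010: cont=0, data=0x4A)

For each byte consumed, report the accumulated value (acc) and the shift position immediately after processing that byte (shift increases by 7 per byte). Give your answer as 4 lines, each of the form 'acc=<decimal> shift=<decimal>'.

Answer: acc=52 shift=7
acc=10548 shift=14
acc=1829172 shift=21
acc=157018420 shift=28

Derivation:
byte 0=0xB4: payload=0x34=52, contrib = 52<<0 = 52; acc -> 52, shift -> 7
byte 1=0xD2: payload=0x52=82, contrib = 82<<7 = 10496; acc -> 10548, shift -> 14
byte 2=0xEF: payload=0x6F=111, contrib = 111<<14 = 1818624; acc -> 1829172, shift -> 21
byte 3=0x4A: payload=0x4A=74, contrib = 74<<21 = 155189248; acc -> 157018420, shift -> 28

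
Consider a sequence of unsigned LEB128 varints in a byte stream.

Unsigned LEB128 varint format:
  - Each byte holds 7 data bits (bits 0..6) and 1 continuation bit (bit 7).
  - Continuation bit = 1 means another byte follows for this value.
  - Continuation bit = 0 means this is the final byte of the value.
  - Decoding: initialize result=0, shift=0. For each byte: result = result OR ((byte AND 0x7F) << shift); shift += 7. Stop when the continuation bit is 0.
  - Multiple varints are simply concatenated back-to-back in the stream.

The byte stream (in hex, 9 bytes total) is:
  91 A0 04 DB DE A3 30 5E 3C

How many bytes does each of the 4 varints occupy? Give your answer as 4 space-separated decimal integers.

  byte[0]=0x91 cont=1 payload=0x11=17: acc |= 17<<0 -> acc=17 shift=7
  byte[1]=0xA0 cont=1 payload=0x20=32: acc |= 32<<7 -> acc=4113 shift=14
  byte[2]=0x04 cont=0 payload=0x04=4: acc |= 4<<14 -> acc=69649 shift=21 [end]
Varint 1: bytes[0:3] = 91 A0 04 -> value 69649 (3 byte(s))
  byte[3]=0xDB cont=1 payload=0x5B=91: acc |= 91<<0 -> acc=91 shift=7
  byte[4]=0xDE cont=1 payload=0x5E=94: acc |= 94<<7 -> acc=12123 shift=14
  byte[5]=0xA3 cont=1 payload=0x23=35: acc |= 35<<14 -> acc=585563 shift=21
  byte[6]=0x30 cont=0 payload=0x30=48: acc |= 48<<21 -> acc=101248859 shift=28 [end]
Varint 2: bytes[3:7] = DB DE A3 30 -> value 101248859 (4 byte(s))
  byte[7]=0x5E cont=0 payload=0x5E=94: acc |= 94<<0 -> acc=94 shift=7 [end]
Varint 3: bytes[7:8] = 5E -> value 94 (1 byte(s))
  byte[8]=0x3C cont=0 payload=0x3C=60: acc |= 60<<0 -> acc=60 shift=7 [end]
Varint 4: bytes[8:9] = 3C -> value 60 (1 byte(s))

Answer: 3 4 1 1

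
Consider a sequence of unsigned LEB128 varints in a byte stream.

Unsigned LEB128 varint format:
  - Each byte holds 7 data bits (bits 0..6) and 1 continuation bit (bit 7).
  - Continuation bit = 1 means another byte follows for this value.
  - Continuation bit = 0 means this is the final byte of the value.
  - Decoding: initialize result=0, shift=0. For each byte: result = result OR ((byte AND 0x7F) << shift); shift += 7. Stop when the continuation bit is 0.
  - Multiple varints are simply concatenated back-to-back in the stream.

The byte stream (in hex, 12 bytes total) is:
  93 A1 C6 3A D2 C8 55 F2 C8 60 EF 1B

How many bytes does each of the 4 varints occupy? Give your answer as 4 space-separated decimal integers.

  byte[0]=0x93 cont=1 payload=0x13=19: acc |= 19<<0 -> acc=19 shift=7
  byte[1]=0xA1 cont=1 payload=0x21=33: acc |= 33<<7 -> acc=4243 shift=14
  byte[2]=0xC6 cont=1 payload=0x46=70: acc |= 70<<14 -> acc=1151123 shift=21
  byte[3]=0x3A cont=0 payload=0x3A=58: acc |= 58<<21 -> acc=122785939 shift=28 [end]
Varint 1: bytes[0:4] = 93 A1 C6 3A -> value 122785939 (4 byte(s))
  byte[4]=0xD2 cont=1 payload=0x52=82: acc |= 82<<0 -> acc=82 shift=7
  byte[5]=0xC8 cont=1 payload=0x48=72: acc |= 72<<7 -> acc=9298 shift=14
  byte[6]=0x55 cont=0 payload=0x55=85: acc |= 85<<14 -> acc=1401938 shift=21 [end]
Varint 2: bytes[4:7] = D2 C8 55 -> value 1401938 (3 byte(s))
  byte[7]=0xF2 cont=1 payload=0x72=114: acc |= 114<<0 -> acc=114 shift=7
  byte[8]=0xC8 cont=1 payload=0x48=72: acc |= 72<<7 -> acc=9330 shift=14
  byte[9]=0x60 cont=0 payload=0x60=96: acc |= 96<<14 -> acc=1582194 shift=21 [end]
Varint 3: bytes[7:10] = F2 C8 60 -> value 1582194 (3 byte(s))
  byte[10]=0xEF cont=1 payload=0x6F=111: acc |= 111<<0 -> acc=111 shift=7
  byte[11]=0x1B cont=0 payload=0x1B=27: acc |= 27<<7 -> acc=3567 shift=14 [end]
Varint 4: bytes[10:12] = EF 1B -> value 3567 (2 byte(s))

Answer: 4 3 3 2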